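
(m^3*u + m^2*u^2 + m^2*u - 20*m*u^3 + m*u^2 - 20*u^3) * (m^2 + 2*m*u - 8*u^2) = m^5*u + 3*m^4*u^2 + m^4*u - 26*m^3*u^3 + 3*m^3*u^2 - 48*m^2*u^4 - 26*m^2*u^3 + 160*m*u^5 - 48*m*u^4 + 160*u^5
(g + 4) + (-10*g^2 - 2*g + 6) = -10*g^2 - g + 10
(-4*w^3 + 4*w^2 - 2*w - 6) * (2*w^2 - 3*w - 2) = -8*w^5 + 20*w^4 - 8*w^3 - 14*w^2 + 22*w + 12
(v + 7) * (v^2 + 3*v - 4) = v^3 + 10*v^2 + 17*v - 28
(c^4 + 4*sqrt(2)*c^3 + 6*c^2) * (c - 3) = c^5 - 3*c^4 + 4*sqrt(2)*c^4 - 12*sqrt(2)*c^3 + 6*c^3 - 18*c^2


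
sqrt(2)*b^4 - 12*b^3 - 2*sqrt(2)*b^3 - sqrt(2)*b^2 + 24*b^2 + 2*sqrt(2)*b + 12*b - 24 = (b - 2)*(b - 1)*(b - 6*sqrt(2))*(sqrt(2)*b + sqrt(2))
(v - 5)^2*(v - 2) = v^3 - 12*v^2 + 45*v - 50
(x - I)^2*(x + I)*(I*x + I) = I*x^4 + x^3 + I*x^3 + x^2 + I*x^2 + x + I*x + 1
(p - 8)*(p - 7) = p^2 - 15*p + 56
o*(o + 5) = o^2 + 5*o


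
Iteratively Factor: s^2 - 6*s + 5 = (s - 5)*(s - 1)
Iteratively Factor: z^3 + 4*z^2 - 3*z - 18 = (z + 3)*(z^2 + z - 6) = (z - 2)*(z + 3)*(z + 3)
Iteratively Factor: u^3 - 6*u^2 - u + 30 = (u + 2)*(u^2 - 8*u + 15) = (u - 5)*(u + 2)*(u - 3)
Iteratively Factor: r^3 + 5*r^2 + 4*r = (r)*(r^2 + 5*r + 4) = r*(r + 4)*(r + 1)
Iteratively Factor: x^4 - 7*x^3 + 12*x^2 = (x)*(x^3 - 7*x^2 + 12*x) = x^2*(x^2 - 7*x + 12) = x^2*(x - 4)*(x - 3)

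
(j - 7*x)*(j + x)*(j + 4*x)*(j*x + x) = j^4*x - 2*j^3*x^2 + j^3*x - 31*j^2*x^3 - 2*j^2*x^2 - 28*j*x^4 - 31*j*x^3 - 28*x^4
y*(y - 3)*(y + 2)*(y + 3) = y^4 + 2*y^3 - 9*y^2 - 18*y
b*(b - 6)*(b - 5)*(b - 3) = b^4 - 14*b^3 + 63*b^2 - 90*b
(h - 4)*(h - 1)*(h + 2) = h^3 - 3*h^2 - 6*h + 8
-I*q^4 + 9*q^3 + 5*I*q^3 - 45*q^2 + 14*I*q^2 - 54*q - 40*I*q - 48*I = (q - 6)*(q + I)*(q + 8*I)*(-I*q - I)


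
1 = 1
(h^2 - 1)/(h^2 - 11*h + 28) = (h^2 - 1)/(h^2 - 11*h + 28)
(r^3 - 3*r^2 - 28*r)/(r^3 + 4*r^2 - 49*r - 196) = r/(r + 7)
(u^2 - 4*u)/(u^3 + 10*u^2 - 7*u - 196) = u/(u^2 + 14*u + 49)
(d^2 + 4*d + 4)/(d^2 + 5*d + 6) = (d + 2)/(d + 3)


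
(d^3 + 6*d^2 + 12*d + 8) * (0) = 0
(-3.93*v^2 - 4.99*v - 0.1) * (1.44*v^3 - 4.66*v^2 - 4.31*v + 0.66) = -5.6592*v^5 + 11.1282*v^4 + 40.0477*v^3 + 19.3791*v^2 - 2.8624*v - 0.066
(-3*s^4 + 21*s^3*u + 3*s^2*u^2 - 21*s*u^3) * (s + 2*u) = -3*s^5 + 15*s^4*u + 45*s^3*u^2 - 15*s^2*u^3 - 42*s*u^4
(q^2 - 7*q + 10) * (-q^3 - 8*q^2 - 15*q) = -q^5 - q^4 + 31*q^3 + 25*q^2 - 150*q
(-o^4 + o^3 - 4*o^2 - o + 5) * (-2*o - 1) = 2*o^5 - o^4 + 7*o^3 + 6*o^2 - 9*o - 5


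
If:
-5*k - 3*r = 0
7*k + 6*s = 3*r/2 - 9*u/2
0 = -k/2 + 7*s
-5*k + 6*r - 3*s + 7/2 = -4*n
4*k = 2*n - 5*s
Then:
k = 7/13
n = 61/52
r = -35/39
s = 1/26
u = -139/117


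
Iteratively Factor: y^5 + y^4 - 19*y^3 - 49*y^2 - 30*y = (y)*(y^4 + y^3 - 19*y^2 - 49*y - 30) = y*(y + 3)*(y^3 - 2*y^2 - 13*y - 10) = y*(y + 2)*(y + 3)*(y^2 - 4*y - 5) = y*(y + 1)*(y + 2)*(y + 3)*(y - 5)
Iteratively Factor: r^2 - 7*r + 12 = (r - 3)*(r - 4)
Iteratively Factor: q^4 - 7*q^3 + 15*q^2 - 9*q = (q)*(q^3 - 7*q^2 + 15*q - 9) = q*(q - 3)*(q^2 - 4*q + 3) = q*(q - 3)*(q - 1)*(q - 3)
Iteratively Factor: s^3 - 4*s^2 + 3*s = (s - 1)*(s^2 - 3*s) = s*(s - 1)*(s - 3)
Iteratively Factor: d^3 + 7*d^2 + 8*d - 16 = (d + 4)*(d^2 + 3*d - 4) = (d + 4)^2*(d - 1)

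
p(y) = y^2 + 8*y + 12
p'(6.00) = 20.00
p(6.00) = 96.00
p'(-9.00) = -10.00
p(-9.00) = 21.00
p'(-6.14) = -4.28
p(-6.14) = 0.58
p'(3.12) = 14.24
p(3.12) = 46.69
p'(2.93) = 13.86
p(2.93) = 44.02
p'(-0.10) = 7.80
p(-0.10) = 11.21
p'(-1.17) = 5.66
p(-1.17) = 4.01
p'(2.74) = 13.48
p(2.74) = 41.43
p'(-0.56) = 6.88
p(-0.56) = 7.83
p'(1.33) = 10.66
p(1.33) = 24.41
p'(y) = 2*y + 8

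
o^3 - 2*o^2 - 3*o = o*(o - 3)*(o + 1)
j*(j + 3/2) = j^2 + 3*j/2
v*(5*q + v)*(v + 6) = 5*q*v^2 + 30*q*v + v^3 + 6*v^2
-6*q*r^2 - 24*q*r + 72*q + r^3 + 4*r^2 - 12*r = (-6*q + r)*(r - 2)*(r + 6)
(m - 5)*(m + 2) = m^2 - 3*m - 10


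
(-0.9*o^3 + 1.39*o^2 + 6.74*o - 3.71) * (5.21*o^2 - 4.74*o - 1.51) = -4.689*o^5 + 11.5079*o^4 + 29.8858*o^3 - 53.3756*o^2 + 7.408*o + 5.6021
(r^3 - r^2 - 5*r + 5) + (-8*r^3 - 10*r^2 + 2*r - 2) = -7*r^3 - 11*r^2 - 3*r + 3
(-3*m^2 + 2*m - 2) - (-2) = -3*m^2 + 2*m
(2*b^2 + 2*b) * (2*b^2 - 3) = 4*b^4 + 4*b^3 - 6*b^2 - 6*b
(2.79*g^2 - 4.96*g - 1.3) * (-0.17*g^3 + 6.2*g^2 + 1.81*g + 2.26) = -0.4743*g^5 + 18.1412*g^4 - 25.4811*g^3 - 10.7322*g^2 - 13.5626*g - 2.938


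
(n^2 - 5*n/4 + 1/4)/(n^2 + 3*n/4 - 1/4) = (n - 1)/(n + 1)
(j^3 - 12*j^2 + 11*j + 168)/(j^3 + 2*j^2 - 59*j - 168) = (j - 7)/(j + 7)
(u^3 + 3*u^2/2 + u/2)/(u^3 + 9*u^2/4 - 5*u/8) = 4*(2*u^2 + 3*u + 1)/(8*u^2 + 18*u - 5)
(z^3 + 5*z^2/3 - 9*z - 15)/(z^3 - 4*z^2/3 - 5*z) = (z + 3)/z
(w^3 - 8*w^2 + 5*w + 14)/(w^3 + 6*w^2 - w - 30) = (w^2 - 6*w - 7)/(w^2 + 8*w + 15)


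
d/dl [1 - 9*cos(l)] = 9*sin(l)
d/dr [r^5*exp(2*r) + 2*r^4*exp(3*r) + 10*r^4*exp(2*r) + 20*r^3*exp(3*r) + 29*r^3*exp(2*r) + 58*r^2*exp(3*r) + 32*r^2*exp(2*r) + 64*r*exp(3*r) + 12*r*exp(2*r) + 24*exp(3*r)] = (2*r^5 + 6*r^4*exp(r) + 25*r^4 + 68*r^3*exp(r) + 98*r^3 + 234*r^2*exp(r) + 151*r^2 + 308*r*exp(r) + 88*r + 136*exp(r) + 12)*exp(2*r)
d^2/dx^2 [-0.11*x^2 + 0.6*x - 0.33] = -0.220000000000000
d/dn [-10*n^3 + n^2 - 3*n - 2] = -30*n^2 + 2*n - 3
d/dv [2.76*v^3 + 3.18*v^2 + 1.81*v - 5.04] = 8.28*v^2 + 6.36*v + 1.81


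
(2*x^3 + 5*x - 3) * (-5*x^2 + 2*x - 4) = -10*x^5 + 4*x^4 - 33*x^3 + 25*x^2 - 26*x + 12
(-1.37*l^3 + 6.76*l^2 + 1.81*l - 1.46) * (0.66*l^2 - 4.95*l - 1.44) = -0.9042*l^5 + 11.2431*l^4 - 30.2946*l^3 - 19.6575*l^2 + 4.6206*l + 2.1024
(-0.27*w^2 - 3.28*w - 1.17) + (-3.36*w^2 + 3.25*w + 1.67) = -3.63*w^2 - 0.0299999999999998*w + 0.5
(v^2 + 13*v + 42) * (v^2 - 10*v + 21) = v^4 + 3*v^3 - 67*v^2 - 147*v + 882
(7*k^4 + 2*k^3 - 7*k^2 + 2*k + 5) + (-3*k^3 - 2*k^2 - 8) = 7*k^4 - k^3 - 9*k^2 + 2*k - 3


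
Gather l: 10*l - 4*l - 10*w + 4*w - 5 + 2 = 6*l - 6*w - 3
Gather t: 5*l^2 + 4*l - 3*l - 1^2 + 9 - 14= 5*l^2 + l - 6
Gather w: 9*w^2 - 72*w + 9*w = 9*w^2 - 63*w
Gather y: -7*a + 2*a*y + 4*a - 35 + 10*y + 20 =-3*a + y*(2*a + 10) - 15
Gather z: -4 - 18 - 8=-30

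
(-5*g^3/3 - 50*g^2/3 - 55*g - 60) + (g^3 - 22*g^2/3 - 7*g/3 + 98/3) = -2*g^3/3 - 24*g^2 - 172*g/3 - 82/3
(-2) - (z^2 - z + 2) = -z^2 + z - 4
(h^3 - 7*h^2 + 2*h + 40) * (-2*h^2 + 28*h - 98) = -2*h^5 + 42*h^4 - 298*h^3 + 662*h^2 + 924*h - 3920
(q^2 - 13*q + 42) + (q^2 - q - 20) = 2*q^2 - 14*q + 22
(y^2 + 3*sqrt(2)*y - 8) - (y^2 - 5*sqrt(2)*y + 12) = 8*sqrt(2)*y - 20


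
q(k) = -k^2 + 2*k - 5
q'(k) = 2 - 2*k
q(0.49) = -4.26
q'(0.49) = 1.02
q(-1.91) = -12.47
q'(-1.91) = 5.82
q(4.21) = -14.30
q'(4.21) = -6.42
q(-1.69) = -11.24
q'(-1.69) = 5.38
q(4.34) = -15.16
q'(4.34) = -6.68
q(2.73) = -6.99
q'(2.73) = -3.46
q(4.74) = -17.99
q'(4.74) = -7.48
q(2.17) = -5.37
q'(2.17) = -2.34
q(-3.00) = -20.00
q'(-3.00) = 8.00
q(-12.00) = -173.00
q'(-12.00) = 26.00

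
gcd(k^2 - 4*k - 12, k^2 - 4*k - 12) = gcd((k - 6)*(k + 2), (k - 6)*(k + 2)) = k^2 - 4*k - 12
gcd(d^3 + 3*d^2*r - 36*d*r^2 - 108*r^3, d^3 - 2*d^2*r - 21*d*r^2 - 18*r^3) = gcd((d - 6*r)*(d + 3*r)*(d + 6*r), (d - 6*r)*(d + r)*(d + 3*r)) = -d^2 + 3*d*r + 18*r^2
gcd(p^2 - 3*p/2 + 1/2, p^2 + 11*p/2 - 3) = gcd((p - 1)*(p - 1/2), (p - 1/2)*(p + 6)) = p - 1/2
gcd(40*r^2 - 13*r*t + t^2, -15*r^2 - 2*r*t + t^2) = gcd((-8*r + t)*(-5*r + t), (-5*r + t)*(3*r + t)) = 5*r - t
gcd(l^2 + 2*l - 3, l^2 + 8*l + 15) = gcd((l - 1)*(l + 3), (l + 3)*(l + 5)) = l + 3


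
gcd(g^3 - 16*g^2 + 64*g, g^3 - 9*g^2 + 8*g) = g^2 - 8*g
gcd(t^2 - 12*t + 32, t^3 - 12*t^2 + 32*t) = t^2 - 12*t + 32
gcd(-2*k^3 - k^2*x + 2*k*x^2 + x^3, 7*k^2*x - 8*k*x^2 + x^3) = -k + x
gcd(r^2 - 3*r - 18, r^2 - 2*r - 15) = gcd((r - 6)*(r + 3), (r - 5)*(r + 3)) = r + 3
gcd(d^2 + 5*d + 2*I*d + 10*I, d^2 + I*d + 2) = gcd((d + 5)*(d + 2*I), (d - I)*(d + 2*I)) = d + 2*I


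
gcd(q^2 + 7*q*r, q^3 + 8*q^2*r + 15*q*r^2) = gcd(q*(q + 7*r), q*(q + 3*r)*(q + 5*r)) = q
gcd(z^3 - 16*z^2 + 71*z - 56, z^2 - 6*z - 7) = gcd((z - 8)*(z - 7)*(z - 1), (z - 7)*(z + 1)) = z - 7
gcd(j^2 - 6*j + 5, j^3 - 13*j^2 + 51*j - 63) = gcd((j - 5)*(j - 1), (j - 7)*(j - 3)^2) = 1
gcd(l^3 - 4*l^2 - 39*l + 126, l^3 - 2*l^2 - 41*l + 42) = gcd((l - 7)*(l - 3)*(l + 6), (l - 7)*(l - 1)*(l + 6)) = l^2 - l - 42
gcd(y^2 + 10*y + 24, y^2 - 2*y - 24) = y + 4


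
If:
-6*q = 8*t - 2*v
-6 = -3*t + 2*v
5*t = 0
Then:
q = -1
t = 0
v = -3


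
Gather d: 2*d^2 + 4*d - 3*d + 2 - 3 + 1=2*d^2 + d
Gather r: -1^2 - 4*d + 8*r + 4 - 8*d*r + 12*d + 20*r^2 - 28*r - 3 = 8*d + 20*r^2 + r*(-8*d - 20)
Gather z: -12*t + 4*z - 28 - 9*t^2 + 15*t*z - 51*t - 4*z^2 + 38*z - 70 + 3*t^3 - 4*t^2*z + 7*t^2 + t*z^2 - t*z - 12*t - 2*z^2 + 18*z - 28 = 3*t^3 - 2*t^2 - 75*t + z^2*(t - 6) + z*(-4*t^2 + 14*t + 60) - 126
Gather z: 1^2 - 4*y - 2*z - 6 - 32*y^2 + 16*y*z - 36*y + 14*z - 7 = -32*y^2 - 40*y + z*(16*y + 12) - 12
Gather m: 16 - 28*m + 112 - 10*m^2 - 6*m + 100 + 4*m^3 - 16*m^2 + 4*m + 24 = 4*m^3 - 26*m^2 - 30*m + 252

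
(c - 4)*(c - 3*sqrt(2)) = c^2 - 3*sqrt(2)*c - 4*c + 12*sqrt(2)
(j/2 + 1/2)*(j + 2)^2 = j^3/2 + 5*j^2/2 + 4*j + 2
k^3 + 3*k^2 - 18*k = k*(k - 3)*(k + 6)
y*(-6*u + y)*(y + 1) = -6*u*y^2 - 6*u*y + y^3 + y^2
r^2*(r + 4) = r^3 + 4*r^2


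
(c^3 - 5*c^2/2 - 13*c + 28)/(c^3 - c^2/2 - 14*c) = (c - 2)/c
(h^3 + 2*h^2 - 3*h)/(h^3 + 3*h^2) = (h - 1)/h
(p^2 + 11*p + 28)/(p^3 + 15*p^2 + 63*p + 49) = (p + 4)/(p^2 + 8*p + 7)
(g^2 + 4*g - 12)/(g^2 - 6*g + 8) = (g + 6)/(g - 4)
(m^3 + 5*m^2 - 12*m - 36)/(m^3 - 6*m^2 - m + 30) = (m + 6)/(m - 5)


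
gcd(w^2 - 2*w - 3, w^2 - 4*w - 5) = w + 1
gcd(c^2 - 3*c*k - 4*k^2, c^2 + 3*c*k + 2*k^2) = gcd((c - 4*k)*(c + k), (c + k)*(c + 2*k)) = c + k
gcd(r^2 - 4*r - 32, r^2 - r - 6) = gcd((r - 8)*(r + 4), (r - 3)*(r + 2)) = 1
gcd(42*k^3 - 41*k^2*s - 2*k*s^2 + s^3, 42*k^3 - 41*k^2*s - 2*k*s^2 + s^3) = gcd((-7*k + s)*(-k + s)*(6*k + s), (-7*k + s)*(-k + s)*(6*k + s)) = 42*k^3 - 41*k^2*s - 2*k*s^2 + s^3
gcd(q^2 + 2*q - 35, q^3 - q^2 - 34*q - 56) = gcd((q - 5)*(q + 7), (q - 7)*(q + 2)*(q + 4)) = 1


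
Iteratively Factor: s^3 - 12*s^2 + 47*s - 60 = (s - 4)*(s^2 - 8*s + 15) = (s - 5)*(s - 4)*(s - 3)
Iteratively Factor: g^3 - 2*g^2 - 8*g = (g + 2)*(g^2 - 4*g) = g*(g + 2)*(g - 4)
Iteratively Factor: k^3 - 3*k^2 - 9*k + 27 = (k + 3)*(k^2 - 6*k + 9) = (k - 3)*(k + 3)*(k - 3)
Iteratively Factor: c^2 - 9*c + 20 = (c - 4)*(c - 5)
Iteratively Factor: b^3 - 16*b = (b - 4)*(b^2 + 4*b) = (b - 4)*(b + 4)*(b)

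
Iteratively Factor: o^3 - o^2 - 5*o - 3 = (o - 3)*(o^2 + 2*o + 1) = (o - 3)*(o + 1)*(o + 1)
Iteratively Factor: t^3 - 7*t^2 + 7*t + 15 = (t - 3)*(t^2 - 4*t - 5) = (t - 3)*(t + 1)*(t - 5)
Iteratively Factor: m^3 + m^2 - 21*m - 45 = (m - 5)*(m^2 + 6*m + 9) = (m - 5)*(m + 3)*(m + 3)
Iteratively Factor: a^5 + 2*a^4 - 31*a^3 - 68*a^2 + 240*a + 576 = (a - 4)*(a^4 + 6*a^3 - 7*a^2 - 96*a - 144) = (a - 4)*(a + 3)*(a^3 + 3*a^2 - 16*a - 48) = (a - 4)*(a + 3)^2*(a^2 - 16) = (a - 4)*(a + 3)^2*(a + 4)*(a - 4)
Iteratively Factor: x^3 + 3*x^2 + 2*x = (x + 2)*(x^2 + x) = (x + 1)*(x + 2)*(x)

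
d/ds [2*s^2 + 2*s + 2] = 4*s + 2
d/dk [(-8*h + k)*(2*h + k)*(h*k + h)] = h*(-16*h^2 - 12*h*k - 6*h + 3*k^2 + 2*k)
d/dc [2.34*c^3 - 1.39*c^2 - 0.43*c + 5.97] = 7.02*c^2 - 2.78*c - 0.43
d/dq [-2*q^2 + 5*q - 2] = 5 - 4*q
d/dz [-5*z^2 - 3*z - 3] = -10*z - 3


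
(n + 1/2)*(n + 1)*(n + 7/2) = n^3 + 5*n^2 + 23*n/4 + 7/4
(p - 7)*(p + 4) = p^2 - 3*p - 28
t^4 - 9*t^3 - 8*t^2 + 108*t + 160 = (t - 8)*(t - 5)*(t + 2)^2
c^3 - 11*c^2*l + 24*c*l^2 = c*(c - 8*l)*(c - 3*l)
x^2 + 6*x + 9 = (x + 3)^2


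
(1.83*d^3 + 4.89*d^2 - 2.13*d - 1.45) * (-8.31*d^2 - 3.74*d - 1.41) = -15.2073*d^5 - 47.4801*d^4 - 3.1686*d^3 + 13.1208*d^2 + 8.4263*d + 2.0445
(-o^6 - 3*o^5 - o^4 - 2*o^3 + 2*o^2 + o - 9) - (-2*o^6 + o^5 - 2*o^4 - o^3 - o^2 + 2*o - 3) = o^6 - 4*o^5 + o^4 - o^3 + 3*o^2 - o - 6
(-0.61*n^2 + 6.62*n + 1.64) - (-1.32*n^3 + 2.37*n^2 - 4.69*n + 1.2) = 1.32*n^3 - 2.98*n^2 + 11.31*n + 0.44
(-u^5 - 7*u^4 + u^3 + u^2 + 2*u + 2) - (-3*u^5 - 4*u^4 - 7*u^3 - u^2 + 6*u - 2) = 2*u^5 - 3*u^4 + 8*u^3 + 2*u^2 - 4*u + 4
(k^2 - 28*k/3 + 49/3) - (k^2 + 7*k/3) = 49/3 - 35*k/3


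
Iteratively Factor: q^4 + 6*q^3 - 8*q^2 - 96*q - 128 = (q + 4)*(q^3 + 2*q^2 - 16*q - 32) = (q + 2)*(q + 4)*(q^2 - 16) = (q - 4)*(q + 2)*(q + 4)*(q + 4)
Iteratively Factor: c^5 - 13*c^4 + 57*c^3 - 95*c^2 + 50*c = (c - 1)*(c^4 - 12*c^3 + 45*c^2 - 50*c) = (c - 5)*(c - 1)*(c^3 - 7*c^2 + 10*c) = (c - 5)*(c - 2)*(c - 1)*(c^2 - 5*c) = c*(c - 5)*(c - 2)*(c - 1)*(c - 5)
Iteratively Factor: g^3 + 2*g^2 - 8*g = (g + 4)*(g^2 - 2*g) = (g - 2)*(g + 4)*(g)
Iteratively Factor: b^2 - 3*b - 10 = (b - 5)*(b + 2)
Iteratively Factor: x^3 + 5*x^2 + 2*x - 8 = (x - 1)*(x^2 + 6*x + 8) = (x - 1)*(x + 2)*(x + 4)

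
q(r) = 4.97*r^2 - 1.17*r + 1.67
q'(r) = 9.94*r - 1.17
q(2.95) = 41.47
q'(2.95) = 28.15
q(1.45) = 10.42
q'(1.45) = 13.24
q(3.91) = 73.08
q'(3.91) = 37.70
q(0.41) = 2.03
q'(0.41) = 2.91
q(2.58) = 31.73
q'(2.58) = 24.48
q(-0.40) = 2.93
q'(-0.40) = -5.15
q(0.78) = 3.78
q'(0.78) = 6.58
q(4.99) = 119.59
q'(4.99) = 48.43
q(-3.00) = 49.91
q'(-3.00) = -30.99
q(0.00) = 1.67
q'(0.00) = -1.17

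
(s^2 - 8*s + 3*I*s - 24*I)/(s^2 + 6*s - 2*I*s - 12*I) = (s^2 + s*(-8 + 3*I) - 24*I)/(s^2 + 2*s*(3 - I) - 12*I)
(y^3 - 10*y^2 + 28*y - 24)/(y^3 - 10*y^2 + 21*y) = (y^3 - 10*y^2 + 28*y - 24)/(y*(y^2 - 10*y + 21))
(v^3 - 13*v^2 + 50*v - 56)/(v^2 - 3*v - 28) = (v^2 - 6*v + 8)/(v + 4)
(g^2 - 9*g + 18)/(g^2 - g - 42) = (-g^2 + 9*g - 18)/(-g^2 + g + 42)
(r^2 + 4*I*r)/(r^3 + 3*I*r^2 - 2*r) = (r + 4*I)/(r^2 + 3*I*r - 2)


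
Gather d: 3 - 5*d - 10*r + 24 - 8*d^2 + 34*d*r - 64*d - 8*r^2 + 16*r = -8*d^2 + d*(34*r - 69) - 8*r^2 + 6*r + 27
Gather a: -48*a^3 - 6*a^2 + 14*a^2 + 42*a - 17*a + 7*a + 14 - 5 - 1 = -48*a^3 + 8*a^2 + 32*a + 8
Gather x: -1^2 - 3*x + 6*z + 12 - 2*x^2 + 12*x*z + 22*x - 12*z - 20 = -2*x^2 + x*(12*z + 19) - 6*z - 9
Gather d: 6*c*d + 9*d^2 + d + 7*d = 9*d^2 + d*(6*c + 8)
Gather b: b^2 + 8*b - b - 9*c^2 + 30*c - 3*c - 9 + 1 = b^2 + 7*b - 9*c^2 + 27*c - 8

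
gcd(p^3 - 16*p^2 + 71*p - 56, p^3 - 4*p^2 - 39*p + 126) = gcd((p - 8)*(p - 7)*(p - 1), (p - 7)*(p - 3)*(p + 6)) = p - 7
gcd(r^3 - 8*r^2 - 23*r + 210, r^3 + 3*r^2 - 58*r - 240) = r + 5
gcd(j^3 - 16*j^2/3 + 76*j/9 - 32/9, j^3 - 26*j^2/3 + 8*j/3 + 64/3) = j - 2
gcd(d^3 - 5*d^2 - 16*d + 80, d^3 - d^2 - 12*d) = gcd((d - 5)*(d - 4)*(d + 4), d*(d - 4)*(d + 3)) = d - 4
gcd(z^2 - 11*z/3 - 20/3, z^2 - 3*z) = 1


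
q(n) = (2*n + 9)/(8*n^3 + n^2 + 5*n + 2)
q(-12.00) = 0.00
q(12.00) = 0.00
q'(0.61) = -2.68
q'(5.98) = -0.00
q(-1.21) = -0.39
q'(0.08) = -7.55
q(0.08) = 3.80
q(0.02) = 4.30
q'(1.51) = -0.44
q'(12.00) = 0.00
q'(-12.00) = 0.00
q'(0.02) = -9.39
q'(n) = (2*n + 9)*(-24*n^2 - 2*n - 5)/(8*n^3 + n^2 + 5*n + 2)^2 + 2/(8*n^3 + n^2 + 5*n + 2)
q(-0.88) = -1.02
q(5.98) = 0.01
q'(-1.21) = -1.00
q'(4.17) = -0.02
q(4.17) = 0.03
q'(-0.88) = -3.44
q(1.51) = 0.31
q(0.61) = 1.41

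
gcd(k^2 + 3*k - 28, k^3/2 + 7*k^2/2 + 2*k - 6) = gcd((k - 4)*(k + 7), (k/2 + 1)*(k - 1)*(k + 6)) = 1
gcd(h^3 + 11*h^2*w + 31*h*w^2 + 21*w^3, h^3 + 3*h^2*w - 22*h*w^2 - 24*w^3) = h + w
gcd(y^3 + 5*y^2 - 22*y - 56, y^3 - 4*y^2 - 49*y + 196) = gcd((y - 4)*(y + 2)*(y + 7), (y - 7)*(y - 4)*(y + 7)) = y^2 + 3*y - 28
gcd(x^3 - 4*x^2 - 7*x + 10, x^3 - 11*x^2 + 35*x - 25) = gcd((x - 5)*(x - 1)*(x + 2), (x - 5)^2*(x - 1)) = x^2 - 6*x + 5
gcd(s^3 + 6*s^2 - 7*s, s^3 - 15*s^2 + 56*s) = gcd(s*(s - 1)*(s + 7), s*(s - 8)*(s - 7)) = s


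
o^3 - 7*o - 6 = (o - 3)*(o + 1)*(o + 2)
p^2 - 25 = (p - 5)*(p + 5)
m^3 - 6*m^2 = m^2*(m - 6)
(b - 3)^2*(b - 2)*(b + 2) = b^4 - 6*b^3 + 5*b^2 + 24*b - 36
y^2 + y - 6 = (y - 2)*(y + 3)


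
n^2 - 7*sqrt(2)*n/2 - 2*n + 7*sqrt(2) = (n - 2)*(n - 7*sqrt(2)/2)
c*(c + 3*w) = c^2 + 3*c*w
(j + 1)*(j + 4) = j^2 + 5*j + 4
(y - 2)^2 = y^2 - 4*y + 4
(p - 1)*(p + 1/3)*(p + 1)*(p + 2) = p^4 + 7*p^3/3 - p^2/3 - 7*p/3 - 2/3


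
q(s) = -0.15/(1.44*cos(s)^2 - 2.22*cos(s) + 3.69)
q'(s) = -0.15*(2.88*sin(s)*cos(s) - 2.22*sin(s))/(1.44*cos(s)^2 - 2.22*cos(s) + 3.69)^2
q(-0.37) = -0.05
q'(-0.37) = 0.00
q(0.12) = -0.05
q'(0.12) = -0.00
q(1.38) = -0.05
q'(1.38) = 0.02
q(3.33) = -0.02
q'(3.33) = -0.00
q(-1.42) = -0.04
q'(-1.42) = -0.02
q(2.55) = -0.02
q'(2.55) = 0.01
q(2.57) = -0.02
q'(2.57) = 0.01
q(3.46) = -0.02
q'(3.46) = -0.00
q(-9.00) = -0.02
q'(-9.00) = -0.00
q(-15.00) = -0.02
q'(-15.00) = -0.01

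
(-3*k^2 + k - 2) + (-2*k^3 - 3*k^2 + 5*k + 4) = -2*k^3 - 6*k^2 + 6*k + 2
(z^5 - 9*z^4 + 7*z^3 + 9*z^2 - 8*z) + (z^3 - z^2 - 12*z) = z^5 - 9*z^4 + 8*z^3 + 8*z^2 - 20*z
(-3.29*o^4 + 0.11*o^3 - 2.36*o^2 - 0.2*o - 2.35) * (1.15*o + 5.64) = -3.7835*o^5 - 18.4291*o^4 - 2.0936*o^3 - 13.5404*o^2 - 3.8305*o - 13.254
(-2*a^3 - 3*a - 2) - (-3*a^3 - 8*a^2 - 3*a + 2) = a^3 + 8*a^2 - 4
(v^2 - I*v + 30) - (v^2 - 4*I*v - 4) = 3*I*v + 34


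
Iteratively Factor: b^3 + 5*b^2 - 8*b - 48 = (b + 4)*(b^2 + b - 12) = (b - 3)*(b + 4)*(b + 4)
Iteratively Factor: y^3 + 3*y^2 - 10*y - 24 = (y + 4)*(y^2 - y - 6) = (y + 2)*(y + 4)*(y - 3)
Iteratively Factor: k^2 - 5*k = (k)*(k - 5)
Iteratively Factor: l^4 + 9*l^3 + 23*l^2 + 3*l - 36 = (l - 1)*(l^3 + 10*l^2 + 33*l + 36) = (l - 1)*(l + 3)*(l^2 + 7*l + 12) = (l - 1)*(l + 3)^2*(l + 4)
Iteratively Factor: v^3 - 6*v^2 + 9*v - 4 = (v - 1)*(v^2 - 5*v + 4) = (v - 1)^2*(v - 4)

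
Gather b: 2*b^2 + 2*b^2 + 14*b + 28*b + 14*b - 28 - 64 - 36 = 4*b^2 + 56*b - 128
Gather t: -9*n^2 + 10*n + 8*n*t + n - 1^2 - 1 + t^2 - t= -9*n^2 + 11*n + t^2 + t*(8*n - 1) - 2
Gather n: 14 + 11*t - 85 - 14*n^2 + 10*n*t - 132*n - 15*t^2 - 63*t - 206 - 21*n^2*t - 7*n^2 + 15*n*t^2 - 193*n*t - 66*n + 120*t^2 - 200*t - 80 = n^2*(-21*t - 21) + n*(15*t^2 - 183*t - 198) + 105*t^2 - 252*t - 357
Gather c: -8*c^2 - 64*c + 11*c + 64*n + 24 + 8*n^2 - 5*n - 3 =-8*c^2 - 53*c + 8*n^2 + 59*n + 21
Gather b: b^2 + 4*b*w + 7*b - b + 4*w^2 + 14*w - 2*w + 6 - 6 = b^2 + b*(4*w + 6) + 4*w^2 + 12*w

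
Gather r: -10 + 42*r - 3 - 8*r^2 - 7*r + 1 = -8*r^2 + 35*r - 12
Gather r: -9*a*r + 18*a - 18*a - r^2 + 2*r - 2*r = -9*a*r - r^2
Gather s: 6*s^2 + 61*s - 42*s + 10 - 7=6*s^2 + 19*s + 3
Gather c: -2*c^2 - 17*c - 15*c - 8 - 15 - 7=-2*c^2 - 32*c - 30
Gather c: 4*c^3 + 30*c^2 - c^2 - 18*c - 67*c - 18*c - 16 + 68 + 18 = 4*c^3 + 29*c^2 - 103*c + 70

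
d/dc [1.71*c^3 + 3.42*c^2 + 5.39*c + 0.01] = 5.13*c^2 + 6.84*c + 5.39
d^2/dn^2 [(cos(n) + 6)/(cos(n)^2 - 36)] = (sin(n)^2 - 6*cos(n) + 1)/(cos(n) - 6)^3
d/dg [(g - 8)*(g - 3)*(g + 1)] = 3*g^2 - 20*g + 13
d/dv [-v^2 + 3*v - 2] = 3 - 2*v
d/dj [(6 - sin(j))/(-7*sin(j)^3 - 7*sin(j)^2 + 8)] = (-14*sin(j)^3 + 119*sin(j)^2 + 84*sin(j) - 8)*cos(j)/(7*sin(j)^3 + 7*sin(j)^2 - 8)^2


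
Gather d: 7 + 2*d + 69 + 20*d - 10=22*d + 66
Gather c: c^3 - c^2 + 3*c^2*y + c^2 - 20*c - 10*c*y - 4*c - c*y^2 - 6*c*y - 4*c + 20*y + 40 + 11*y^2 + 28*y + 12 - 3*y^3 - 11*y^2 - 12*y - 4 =c^3 + 3*c^2*y + c*(-y^2 - 16*y - 28) - 3*y^3 + 36*y + 48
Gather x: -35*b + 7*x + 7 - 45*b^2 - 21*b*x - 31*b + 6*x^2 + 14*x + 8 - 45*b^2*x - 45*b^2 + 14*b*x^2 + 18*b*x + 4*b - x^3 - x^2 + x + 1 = -90*b^2 - 62*b - x^3 + x^2*(14*b + 5) + x*(-45*b^2 - 3*b + 22) + 16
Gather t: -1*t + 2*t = t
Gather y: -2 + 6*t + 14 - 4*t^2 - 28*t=-4*t^2 - 22*t + 12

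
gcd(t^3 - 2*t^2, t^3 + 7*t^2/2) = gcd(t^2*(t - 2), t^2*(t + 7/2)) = t^2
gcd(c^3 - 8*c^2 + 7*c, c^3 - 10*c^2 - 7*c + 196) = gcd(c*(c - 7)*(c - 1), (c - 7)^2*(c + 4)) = c - 7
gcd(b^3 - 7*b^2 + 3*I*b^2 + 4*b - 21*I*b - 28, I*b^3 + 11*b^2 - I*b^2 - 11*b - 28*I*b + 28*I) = 1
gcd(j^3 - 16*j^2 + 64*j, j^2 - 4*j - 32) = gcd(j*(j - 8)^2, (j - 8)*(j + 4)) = j - 8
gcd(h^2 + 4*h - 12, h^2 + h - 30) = h + 6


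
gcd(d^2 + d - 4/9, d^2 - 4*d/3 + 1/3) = d - 1/3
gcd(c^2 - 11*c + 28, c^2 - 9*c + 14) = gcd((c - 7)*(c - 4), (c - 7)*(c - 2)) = c - 7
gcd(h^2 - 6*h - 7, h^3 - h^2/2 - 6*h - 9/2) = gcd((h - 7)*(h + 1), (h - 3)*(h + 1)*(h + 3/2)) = h + 1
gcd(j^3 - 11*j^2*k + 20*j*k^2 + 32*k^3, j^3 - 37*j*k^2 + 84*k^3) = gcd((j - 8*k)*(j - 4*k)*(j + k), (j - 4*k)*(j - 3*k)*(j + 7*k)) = j - 4*k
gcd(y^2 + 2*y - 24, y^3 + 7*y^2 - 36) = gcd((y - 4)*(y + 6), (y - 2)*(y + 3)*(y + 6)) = y + 6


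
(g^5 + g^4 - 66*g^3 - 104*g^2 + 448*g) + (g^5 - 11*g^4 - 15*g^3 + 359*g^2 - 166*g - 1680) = 2*g^5 - 10*g^4 - 81*g^3 + 255*g^2 + 282*g - 1680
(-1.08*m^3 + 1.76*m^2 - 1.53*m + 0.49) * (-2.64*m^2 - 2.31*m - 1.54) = 2.8512*m^5 - 2.1516*m^4 + 1.6368*m^3 - 0.4697*m^2 + 1.2243*m - 0.7546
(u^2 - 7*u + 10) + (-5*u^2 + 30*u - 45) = -4*u^2 + 23*u - 35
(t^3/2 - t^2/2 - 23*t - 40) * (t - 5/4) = t^4/2 - 9*t^3/8 - 179*t^2/8 - 45*t/4 + 50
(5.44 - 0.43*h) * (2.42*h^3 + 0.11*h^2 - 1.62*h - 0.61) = -1.0406*h^4 + 13.1175*h^3 + 1.295*h^2 - 8.5505*h - 3.3184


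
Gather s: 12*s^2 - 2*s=12*s^2 - 2*s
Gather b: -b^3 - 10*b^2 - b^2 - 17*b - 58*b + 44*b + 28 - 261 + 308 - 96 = -b^3 - 11*b^2 - 31*b - 21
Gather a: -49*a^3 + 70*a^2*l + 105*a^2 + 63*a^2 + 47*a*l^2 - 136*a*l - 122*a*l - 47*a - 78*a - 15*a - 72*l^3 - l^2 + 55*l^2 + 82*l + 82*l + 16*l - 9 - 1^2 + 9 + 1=-49*a^3 + a^2*(70*l + 168) + a*(47*l^2 - 258*l - 140) - 72*l^3 + 54*l^2 + 180*l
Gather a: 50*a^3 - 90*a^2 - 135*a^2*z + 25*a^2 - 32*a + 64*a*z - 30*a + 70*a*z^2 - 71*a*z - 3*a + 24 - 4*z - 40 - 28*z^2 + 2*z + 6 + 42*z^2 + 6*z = 50*a^3 + a^2*(-135*z - 65) + a*(70*z^2 - 7*z - 65) + 14*z^2 + 4*z - 10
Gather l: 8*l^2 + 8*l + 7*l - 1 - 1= 8*l^2 + 15*l - 2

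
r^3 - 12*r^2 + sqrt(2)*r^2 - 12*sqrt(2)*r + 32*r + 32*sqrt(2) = (r - 8)*(r - 4)*(r + sqrt(2))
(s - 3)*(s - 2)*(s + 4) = s^3 - s^2 - 14*s + 24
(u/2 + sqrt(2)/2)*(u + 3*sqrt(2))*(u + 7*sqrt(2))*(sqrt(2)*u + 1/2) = sqrt(2)*u^4/2 + 45*u^3/4 + 135*sqrt(2)*u^2/4 + 115*u/2 + 21*sqrt(2)/2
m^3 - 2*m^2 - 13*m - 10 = (m - 5)*(m + 1)*(m + 2)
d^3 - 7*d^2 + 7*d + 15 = (d - 5)*(d - 3)*(d + 1)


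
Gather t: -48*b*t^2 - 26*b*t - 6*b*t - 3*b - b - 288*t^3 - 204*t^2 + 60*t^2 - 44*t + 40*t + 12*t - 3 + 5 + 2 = -4*b - 288*t^3 + t^2*(-48*b - 144) + t*(8 - 32*b) + 4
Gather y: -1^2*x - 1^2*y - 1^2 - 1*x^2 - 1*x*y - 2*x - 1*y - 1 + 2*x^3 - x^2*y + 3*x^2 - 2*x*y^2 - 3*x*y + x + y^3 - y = 2*x^3 + 2*x^2 - 2*x*y^2 - 2*x + y^3 + y*(-x^2 - 4*x - 3) - 2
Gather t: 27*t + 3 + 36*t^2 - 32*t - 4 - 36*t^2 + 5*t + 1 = 0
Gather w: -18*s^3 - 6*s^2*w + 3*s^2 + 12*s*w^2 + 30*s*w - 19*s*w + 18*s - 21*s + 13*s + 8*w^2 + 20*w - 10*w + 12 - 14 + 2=-18*s^3 + 3*s^2 + 10*s + w^2*(12*s + 8) + w*(-6*s^2 + 11*s + 10)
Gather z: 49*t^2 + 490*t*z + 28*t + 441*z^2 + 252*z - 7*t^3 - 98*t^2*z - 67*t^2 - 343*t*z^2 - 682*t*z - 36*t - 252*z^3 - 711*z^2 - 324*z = -7*t^3 - 18*t^2 - 8*t - 252*z^3 + z^2*(-343*t - 270) + z*(-98*t^2 - 192*t - 72)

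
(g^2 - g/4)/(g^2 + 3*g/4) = (4*g - 1)/(4*g + 3)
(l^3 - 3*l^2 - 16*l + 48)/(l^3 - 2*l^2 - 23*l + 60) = (l + 4)/(l + 5)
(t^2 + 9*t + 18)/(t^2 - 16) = (t^2 + 9*t + 18)/(t^2 - 16)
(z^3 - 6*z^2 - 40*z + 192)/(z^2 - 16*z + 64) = (z^2 + 2*z - 24)/(z - 8)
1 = 1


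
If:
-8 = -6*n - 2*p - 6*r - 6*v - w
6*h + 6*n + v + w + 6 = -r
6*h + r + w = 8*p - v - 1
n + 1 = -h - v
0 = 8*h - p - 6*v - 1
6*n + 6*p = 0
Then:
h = -45/28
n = 5/2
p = -5/2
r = 527/140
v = -53/28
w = -463/35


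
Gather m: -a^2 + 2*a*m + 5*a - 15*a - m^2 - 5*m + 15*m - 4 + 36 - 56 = -a^2 - 10*a - m^2 + m*(2*a + 10) - 24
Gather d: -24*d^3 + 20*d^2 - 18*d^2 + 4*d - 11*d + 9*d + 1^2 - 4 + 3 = -24*d^3 + 2*d^2 + 2*d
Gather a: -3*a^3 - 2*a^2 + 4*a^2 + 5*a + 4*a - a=-3*a^3 + 2*a^2 + 8*a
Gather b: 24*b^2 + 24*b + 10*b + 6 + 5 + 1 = 24*b^2 + 34*b + 12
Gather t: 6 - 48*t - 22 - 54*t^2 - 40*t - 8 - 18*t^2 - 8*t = -72*t^2 - 96*t - 24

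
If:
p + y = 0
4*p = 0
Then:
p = 0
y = 0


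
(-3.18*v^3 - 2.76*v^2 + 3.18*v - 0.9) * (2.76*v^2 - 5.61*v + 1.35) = -8.7768*v^5 + 10.2222*v^4 + 19.9674*v^3 - 24.0498*v^2 + 9.342*v - 1.215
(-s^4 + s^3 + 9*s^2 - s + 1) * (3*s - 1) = -3*s^5 + 4*s^4 + 26*s^3 - 12*s^2 + 4*s - 1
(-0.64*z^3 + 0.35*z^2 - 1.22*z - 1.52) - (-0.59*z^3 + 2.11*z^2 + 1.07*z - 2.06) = -0.05*z^3 - 1.76*z^2 - 2.29*z + 0.54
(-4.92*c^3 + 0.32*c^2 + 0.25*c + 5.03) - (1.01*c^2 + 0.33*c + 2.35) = -4.92*c^3 - 0.69*c^2 - 0.08*c + 2.68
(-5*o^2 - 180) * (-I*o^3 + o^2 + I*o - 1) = 5*I*o^5 - 5*o^4 + 175*I*o^3 - 175*o^2 - 180*I*o + 180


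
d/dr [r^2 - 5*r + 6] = 2*r - 5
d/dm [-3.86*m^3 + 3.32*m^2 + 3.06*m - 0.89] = -11.58*m^2 + 6.64*m + 3.06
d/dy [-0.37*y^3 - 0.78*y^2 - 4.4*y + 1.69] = -1.11*y^2 - 1.56*y - 4.4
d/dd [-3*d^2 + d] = 1 - 6*d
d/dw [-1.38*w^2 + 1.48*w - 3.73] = 1.48 - 2.76*w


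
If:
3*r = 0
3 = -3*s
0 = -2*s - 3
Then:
No Solution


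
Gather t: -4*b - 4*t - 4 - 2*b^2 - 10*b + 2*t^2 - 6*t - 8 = -2*b^2 - 14*b + 2*t^2 - 10*t - 12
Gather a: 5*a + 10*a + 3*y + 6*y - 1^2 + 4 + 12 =15*a + 9*y + 15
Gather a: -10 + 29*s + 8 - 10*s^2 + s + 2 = -10*s^2 + 30*s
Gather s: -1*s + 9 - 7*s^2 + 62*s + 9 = -7*s^2 + 61*s + 18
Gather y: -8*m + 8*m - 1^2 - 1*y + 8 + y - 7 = 0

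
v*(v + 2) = v^2 + 2*v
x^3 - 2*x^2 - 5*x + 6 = (x - 3)*(x - 1)*(x + 2)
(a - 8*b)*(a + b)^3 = a^4 - 5*a^3*b - 21*a^2*b^2 - 23*a*b^3 - 8*b^4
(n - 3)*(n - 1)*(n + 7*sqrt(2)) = n^3 - 4*n^2 + 7*sqrt(2)*n^2 - 28*sqrt(2)*n + 3*n + 21*sqrt(2)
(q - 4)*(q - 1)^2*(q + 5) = q^4 - q^3 - 21*q^2 + 41*q - 20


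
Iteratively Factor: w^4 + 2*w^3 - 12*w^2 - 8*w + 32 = (w + 4)*(w^3 - 2*w^2 - 4*w + 8) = (w - 2)*(w + 4)*(w^2 - 4) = (w - 2)*(w + 2)*(w + 4)*(w - 2)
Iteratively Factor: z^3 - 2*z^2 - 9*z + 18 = (z - 3)*(z^2 + z - 6) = (z - 3)*(z + 3)*(z - 2)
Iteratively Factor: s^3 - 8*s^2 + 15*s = (s - 5)*(s^2 - 3*s) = s*(s - 5)*(s - 3)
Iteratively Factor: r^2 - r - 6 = (r + 2)*(r - 3)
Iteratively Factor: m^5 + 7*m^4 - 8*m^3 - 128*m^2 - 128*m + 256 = (m + 4)*(m^4 + 3*m^3 - 20*m^2 - 48*m + 64) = (m + 4)^2*(m^3 - m^2 - 16*m + 16) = (m - 1)*(m + 4)^2*(m^2 - 16) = (m - 4)*(m - 1)*(m + 4)^2*(m + 4)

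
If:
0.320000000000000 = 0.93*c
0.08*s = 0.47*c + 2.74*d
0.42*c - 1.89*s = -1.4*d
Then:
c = 0.34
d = -0.06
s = 0.03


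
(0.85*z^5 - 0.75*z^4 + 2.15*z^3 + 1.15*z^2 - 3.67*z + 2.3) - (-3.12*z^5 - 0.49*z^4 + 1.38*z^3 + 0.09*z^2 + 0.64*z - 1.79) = 3.97*z^5 - 0.26*z^4 + 0.77*z^3 + 1.06*z^2 - 4.31*z + 4.09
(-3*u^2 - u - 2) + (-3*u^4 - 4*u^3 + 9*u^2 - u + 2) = -3*u^4 - 4*u^3 + 6*u^2 - 2*u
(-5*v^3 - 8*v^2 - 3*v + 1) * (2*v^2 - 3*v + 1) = -10*v^5 - v^4 + 13*v^3 + 3*v^2 - 6*v + 1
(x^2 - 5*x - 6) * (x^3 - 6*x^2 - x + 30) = x^5 - 11*x^4 + 23*x^3 + 71*x^2 - 144*x - 180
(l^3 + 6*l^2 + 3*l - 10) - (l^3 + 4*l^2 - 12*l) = 2*l^2 + 15*l - 10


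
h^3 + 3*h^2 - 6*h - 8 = (h - 2)*(h + 1)*(h + 4)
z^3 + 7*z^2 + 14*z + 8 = (z + 1)*(z + 2)*(z + 4)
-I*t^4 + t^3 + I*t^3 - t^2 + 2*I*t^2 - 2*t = t*(t - 2)*(t + 1)*(-I*t + 1)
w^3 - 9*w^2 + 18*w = w*(w - 6)*(w - 3)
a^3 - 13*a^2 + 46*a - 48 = (a - 8)*(a - 3)*(a - 2)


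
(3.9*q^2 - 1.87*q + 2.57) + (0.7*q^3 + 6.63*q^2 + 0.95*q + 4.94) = 0.7*q^3 + 10.53*q^2 - 0.92*q + 7.51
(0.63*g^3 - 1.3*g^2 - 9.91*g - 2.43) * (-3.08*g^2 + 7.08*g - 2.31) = -1.9404*g^5 + 8.4644*g^4 + 19.8635*g^3 - 59.6754*g^2 + 5.6877*g + 5.6133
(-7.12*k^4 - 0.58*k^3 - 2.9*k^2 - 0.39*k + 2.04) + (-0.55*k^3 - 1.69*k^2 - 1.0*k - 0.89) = -7.12*k^4 - 1.13*k^3 - 4.59*k^2 - 1.39*k + 1.15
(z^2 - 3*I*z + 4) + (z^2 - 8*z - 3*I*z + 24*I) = 2*z^2 - 8*z - 6*I*z + 4 + 24*I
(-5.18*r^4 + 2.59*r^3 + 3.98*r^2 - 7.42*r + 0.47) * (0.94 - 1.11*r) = 5.7498*r^5 - 7.7441*r^4 - 1.9832*r^3 + 11.9774*r^2 - 7.4965*r + 0.4418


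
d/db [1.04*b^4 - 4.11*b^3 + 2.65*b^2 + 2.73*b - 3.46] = 4.16*b^3 - 12.33*b^2 + 5.3*b + 2.73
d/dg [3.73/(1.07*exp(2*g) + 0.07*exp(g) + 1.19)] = (-7.9822*exp(g) - 0.2611)*exp(g)/(1.07*exp(2*g) + 0.07*exp(g) + 1.19)^2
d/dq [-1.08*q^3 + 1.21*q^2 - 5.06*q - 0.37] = -3.24*q^2 + 2.42*q - 5.06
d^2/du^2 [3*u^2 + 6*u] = 6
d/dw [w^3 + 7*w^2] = w*(3*w + 14)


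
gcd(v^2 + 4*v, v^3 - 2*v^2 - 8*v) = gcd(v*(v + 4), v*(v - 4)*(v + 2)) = v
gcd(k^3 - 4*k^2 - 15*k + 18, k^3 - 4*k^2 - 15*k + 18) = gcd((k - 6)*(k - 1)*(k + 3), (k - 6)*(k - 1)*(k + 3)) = k^3 - 4*k^2 - 15*k + 18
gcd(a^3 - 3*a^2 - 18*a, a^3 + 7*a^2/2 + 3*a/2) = a^2 + 3*a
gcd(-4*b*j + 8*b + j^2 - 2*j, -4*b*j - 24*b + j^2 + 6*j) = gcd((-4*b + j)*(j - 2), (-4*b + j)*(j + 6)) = 4*b - j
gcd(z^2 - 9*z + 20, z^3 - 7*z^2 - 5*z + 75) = z - 5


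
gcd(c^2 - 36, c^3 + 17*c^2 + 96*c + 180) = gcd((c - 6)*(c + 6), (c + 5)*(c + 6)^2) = c + 6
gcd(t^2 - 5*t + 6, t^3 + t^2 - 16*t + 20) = t - 2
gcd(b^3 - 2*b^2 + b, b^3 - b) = b^2 - b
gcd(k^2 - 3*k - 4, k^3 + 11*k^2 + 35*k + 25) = k + 1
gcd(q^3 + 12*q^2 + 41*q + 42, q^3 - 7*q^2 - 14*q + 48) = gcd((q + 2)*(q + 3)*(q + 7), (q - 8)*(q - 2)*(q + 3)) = q + 3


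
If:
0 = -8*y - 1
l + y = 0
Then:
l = 1/8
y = -1/8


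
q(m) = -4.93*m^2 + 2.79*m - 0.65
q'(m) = 2.79 - 9.86*m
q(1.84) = -12.21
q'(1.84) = -15.35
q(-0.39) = -2.49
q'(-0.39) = 6.64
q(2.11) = -16.71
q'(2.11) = -18.01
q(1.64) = -9.33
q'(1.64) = -13.38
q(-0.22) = -1.50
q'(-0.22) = 4.96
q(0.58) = -0.69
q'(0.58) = -2.93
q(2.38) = -21.94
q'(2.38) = -20.68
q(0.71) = -1.15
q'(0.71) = -4.21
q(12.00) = -677.09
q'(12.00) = -115.53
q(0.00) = -0.65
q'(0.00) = 2.79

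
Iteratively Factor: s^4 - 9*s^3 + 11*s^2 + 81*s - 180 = (s - 3)*(s^3 - 6*s^2 - 7*s + 60) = (s - 5)*(s - 3)*(s^2 - s - 12) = (s - 5)*(s - 3)*(s + 3)*(s - 4)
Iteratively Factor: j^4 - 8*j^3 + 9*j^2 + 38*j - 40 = (j - 5)*(j^3 - 3*j^2 - 6*j + 8) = (j - 5)*(j - 4)*(j^2 + j - 2) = (j - 5)*(j - 4)*(j - 1)*(j + 2)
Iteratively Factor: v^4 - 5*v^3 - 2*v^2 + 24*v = (v)*(v^3 - 5*v^2 - 2*v + 24) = v*(v + 2)*(v^2 - 7*v + 12) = v*(v - 3)*(v + 2)*(v - 4)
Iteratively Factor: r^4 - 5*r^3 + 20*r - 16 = (r + 2)*(r^3 - 7*r^2 + 14*r - 8) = (r - 1)*(r + 2)*(r^2 - 6*r + 8) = (r - 2)*(r - 1)*(r + 2)*(r - 4)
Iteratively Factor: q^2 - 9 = (q - 3)*(q + 3)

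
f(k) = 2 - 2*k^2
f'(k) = -4*k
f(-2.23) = -7.95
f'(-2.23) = 8.92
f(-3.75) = -26.12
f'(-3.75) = 15.00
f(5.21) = -52.29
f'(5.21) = -20.84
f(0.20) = 1.92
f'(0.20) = -0.80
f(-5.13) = -50.63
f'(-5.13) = 20.52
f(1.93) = -5.45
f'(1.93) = -7.72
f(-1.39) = -1.86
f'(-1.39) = 5.56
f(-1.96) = -5.68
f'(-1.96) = 7.84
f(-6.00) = -70.00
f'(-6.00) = 24.00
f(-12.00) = -286.00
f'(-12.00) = 48.00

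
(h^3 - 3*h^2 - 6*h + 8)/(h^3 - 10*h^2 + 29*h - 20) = (h + 2)/(h - 5)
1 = 1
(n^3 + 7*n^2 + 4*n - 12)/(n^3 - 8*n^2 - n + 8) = (n^2 + 8*n + 12)/(n^2 - 7*n - 8)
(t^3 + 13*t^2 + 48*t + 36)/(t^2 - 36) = (t^2 + 7*t + 6)/(t - 6)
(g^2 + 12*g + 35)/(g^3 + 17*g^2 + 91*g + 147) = (g + 5)/(g^2 + 10*g + 21)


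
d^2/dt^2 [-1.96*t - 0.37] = 0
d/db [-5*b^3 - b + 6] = -15*b^2 - 1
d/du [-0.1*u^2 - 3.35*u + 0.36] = -0.2*u - 3.35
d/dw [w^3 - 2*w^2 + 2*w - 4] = 3*w^2 - 4*w + 2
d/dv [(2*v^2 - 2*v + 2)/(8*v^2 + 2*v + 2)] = (5*v^2 - 6*v - 2)/(16*v^4 + 8*v^3 + 9*v^2 + 2*v + 1)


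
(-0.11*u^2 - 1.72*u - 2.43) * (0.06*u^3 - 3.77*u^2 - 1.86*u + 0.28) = -0.0066*u^5 + 0.3115*u^4 + 6.5432*u^3 + 12.3295*u^2 + 4.0382*u - 0.6804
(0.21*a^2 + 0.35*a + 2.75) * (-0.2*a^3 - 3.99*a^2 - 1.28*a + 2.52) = -0.042*a^5 - 0.9079*a^4 - 2.2153*a^3 - 10.8913*a^2 - 2.638*a + 6.93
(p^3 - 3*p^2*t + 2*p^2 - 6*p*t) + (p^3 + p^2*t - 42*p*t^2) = 2*p^3 - 2*p^2*t + 2*p^2 - 42*p*t^2 - 6*p*t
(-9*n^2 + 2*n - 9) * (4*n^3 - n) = -36*n^5 + 8*n^4 - 27*n^3 - 2*n^2 + 9*n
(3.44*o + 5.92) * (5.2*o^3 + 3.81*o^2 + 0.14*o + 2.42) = 17.888*o^4 + 43.8904*o^3 + 23.0368*o^2 + 9.1536*o + 14.3264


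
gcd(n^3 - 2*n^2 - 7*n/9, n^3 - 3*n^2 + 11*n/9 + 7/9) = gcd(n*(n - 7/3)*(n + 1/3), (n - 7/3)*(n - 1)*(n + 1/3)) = n^2 - 2*n - 7/9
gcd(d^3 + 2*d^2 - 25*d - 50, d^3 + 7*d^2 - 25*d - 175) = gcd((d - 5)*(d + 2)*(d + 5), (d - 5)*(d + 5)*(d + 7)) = d^2 - 25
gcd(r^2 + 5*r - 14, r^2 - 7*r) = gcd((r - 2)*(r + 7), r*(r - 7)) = 1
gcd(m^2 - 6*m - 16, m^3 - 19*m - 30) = m + 2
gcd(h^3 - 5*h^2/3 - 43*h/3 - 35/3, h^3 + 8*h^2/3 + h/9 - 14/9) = h^2 + 10*h/3 + 7/3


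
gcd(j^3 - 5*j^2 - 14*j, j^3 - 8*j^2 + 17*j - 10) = 1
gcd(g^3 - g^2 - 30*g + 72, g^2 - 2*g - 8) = g - 4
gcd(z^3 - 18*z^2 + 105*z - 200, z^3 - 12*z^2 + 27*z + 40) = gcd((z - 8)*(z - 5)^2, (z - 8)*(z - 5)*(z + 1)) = z^2 - 13*z + 40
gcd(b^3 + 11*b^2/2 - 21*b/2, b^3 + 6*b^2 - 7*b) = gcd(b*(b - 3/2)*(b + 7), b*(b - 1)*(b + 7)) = b^2 + 7*b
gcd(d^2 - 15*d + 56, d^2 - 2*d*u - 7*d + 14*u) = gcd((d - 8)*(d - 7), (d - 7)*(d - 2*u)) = d - 7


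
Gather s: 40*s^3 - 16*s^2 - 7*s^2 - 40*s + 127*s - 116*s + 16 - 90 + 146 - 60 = 40*s^3 - 23*s^2 - 29*s + 12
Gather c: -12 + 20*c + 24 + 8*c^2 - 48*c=8*c^2 - 28*c + 12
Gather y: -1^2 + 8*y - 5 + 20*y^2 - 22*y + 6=20*y^2 - 14*y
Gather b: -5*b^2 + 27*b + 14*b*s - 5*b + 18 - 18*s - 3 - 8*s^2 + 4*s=-5*b^2 + b*(14*s + 22) - 8*s^2 - 14*s + 15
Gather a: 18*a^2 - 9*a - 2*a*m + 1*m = 18*a^2 + a*(-2*m - 9) + m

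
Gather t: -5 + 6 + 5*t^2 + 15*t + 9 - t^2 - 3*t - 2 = 4*t^2 + 12*t + 8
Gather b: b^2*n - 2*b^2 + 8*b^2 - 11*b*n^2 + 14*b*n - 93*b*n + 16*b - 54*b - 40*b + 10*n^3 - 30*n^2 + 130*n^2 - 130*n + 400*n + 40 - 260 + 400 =b^2*(n + 6) + b*(-11*n^2 - 79*n - 78) + 10*n^3 + 100*n^2 + 270*n + 180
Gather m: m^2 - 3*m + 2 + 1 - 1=m^2 - 3*m + 2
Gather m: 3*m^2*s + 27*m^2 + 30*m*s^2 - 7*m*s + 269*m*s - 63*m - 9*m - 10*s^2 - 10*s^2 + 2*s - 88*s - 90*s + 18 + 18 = m^2*(3*s + 27) + m*(30*s^2 + 262*s - 72) - 20*s^2 - 176*s + 36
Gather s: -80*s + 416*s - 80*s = 256*s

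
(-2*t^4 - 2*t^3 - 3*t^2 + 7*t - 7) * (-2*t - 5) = 4*t^5 + 14*t^4 + 16*t^3 + t^2 - 21*t + 35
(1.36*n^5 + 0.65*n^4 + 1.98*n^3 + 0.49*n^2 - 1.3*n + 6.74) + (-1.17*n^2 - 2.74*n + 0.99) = 1.36*n^5 + 0.65*n^4 + 1.98*n^3 - 0.68*n^2 - 4.04*n + 7.73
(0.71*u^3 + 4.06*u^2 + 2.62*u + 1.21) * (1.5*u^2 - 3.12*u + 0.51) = 1.065*u^5 + 3.8748*u^4 - 8.3751*u^3 - 4.2888*u^2 - 2.439*u + 0.6171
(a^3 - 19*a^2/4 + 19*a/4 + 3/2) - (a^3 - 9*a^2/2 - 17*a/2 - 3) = -a^2/4 + 53*a/4 + 9/2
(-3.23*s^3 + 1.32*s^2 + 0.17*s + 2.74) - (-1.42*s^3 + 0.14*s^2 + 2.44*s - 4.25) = -1.81*s^3 + 1.18*s^2 - 2.27*s + 6.99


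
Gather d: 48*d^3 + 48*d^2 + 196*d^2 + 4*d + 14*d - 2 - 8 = 48*d^3 + 244*d^2 + 18*d - 10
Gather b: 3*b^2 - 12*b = 3*b^2 - 12*b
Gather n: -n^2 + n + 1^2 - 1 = -n^2 + n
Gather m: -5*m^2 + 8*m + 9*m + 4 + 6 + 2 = -5*m^2 + 17*m + 12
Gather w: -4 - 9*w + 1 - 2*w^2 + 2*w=-2*w^2 - 7*w - 3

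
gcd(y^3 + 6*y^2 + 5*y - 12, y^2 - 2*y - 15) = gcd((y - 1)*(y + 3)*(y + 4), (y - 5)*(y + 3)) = y + 3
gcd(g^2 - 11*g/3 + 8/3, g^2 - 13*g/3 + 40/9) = g - 8/3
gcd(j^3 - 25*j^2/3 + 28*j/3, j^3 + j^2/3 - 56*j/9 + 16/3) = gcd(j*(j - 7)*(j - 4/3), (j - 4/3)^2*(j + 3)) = j - 4/3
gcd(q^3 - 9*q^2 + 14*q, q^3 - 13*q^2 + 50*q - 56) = q^2 - 9*q + 14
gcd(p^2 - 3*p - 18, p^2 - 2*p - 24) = p - 6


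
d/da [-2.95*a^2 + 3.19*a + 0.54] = 3.19 - 5.9*a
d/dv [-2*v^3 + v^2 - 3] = 2*v*(1 - 3*v)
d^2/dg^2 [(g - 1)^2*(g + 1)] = 6*g - 2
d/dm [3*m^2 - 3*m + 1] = 6*m - 3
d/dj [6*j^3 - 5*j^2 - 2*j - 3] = 18*j^2 - 10*j - 2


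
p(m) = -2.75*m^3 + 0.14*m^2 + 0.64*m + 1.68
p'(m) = -8.25*m^2 + 0.28*m + 0.64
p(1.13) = -1.39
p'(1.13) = -9.58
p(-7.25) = 1052.36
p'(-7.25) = -435.03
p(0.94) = 0.12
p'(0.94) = -6.39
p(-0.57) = 1.87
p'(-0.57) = -2.20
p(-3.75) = 146.27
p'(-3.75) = -116.43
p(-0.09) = 1.63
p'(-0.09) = 0.55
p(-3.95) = 170.82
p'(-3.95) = -129.19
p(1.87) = -14.62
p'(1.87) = -27.69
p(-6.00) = 596.88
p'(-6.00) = -298.04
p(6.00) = -583.44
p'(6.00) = -294.68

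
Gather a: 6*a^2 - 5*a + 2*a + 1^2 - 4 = 6*a^2 - 3*a - 3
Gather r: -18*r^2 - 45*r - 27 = -18*r^2 - 45*r - 27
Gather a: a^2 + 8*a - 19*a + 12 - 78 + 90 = a^2 - 11*a + 24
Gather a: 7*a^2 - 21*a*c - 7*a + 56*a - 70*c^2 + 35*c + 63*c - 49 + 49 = 7*a^2 + a*(49 - 21*c) - 70*c^2 + 98*c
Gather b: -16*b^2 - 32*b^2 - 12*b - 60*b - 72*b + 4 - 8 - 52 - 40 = -48*b^2 - 144*b - 96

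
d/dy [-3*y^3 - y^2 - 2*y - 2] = -9*y^2 - 2*y - 2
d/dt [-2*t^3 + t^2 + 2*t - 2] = -6*t^2 + 2*t + 2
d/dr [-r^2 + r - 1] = 1 - 2*r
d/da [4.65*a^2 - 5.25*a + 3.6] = 9.3*a - 5.25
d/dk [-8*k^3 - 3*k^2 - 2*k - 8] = -24*k^2 - 6*k - 2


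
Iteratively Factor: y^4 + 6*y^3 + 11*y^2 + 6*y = (y + 2)*(y^3 + 4*y^2 + 3*y) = (y + 1)*(y + 2)*(y^2 + 3*y) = y*(y + 1)*(y + 2)*(y + 3)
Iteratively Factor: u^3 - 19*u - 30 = (u - 5)*(u^2 + 5*u + 6) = (u - 5)*(u + 3)*(u + 2)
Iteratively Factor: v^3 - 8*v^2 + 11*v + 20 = (v - 5)*(v^2 - 3*v - 4) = (v - 5)*(v + 1)*(v - 4)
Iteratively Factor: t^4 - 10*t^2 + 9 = (t + 1)*(t^3 - t^2 - 9*t + 9) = (t - 3)*(t + 1)*(t^2 + 2*t - 3) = (t - 3)*(t - 1)*(t + 1)*(t + 3)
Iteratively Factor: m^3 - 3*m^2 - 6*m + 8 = (m - 1)*(m^2 - 2*m - 8) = (m - 4)*(m - 1)*(m + 2)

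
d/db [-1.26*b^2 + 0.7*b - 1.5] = 0.7 - 2.52*b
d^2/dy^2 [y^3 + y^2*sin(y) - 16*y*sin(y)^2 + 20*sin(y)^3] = -y^2*sin(y) + 4*y*cos(y) - 32*y*cos(2*y) + 6*y - 13*sin(y) - 32*sin(2*y) + 45*sin(3*y)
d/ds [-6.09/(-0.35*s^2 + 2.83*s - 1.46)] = (17.2347 - 4.263*s)/(0.35*s^2 - 2.83*s + 1.46)^2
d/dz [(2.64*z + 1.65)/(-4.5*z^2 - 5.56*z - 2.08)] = (11.88*z^2 + 14.85*z + 3.6828)/(20.25*z^4 + 50.04*z^3 + 49.6336*z^2 + 23.1296*z + 4.3264)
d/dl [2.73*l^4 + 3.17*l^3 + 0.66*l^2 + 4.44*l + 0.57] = 10.92*l^3 + 9.51*l^2 + 1.32*l + 4.44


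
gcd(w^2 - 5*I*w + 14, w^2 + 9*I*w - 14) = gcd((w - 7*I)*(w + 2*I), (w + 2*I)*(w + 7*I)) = w + 2*I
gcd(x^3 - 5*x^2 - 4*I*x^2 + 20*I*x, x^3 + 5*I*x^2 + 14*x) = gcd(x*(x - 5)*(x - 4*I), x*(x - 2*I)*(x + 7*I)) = x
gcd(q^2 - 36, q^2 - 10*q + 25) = 1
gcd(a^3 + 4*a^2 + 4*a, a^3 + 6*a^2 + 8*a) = a^2 + 2*a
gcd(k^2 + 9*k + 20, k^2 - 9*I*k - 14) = 1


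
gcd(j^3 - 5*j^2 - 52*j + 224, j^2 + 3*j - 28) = j^2 + 3*j - 28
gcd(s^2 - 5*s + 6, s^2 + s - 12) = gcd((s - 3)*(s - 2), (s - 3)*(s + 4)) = s - 3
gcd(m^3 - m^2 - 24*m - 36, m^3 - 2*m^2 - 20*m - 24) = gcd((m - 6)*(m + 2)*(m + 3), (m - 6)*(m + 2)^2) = m^2 - 4*m - 12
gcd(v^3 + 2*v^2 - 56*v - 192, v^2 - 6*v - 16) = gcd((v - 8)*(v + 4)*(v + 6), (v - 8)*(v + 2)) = v - 8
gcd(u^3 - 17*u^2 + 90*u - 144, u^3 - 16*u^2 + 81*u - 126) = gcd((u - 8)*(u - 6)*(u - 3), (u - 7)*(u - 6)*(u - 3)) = u^2 - 9*u + 18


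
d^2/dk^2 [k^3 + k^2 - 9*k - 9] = 6*k + 2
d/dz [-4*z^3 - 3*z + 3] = -12*z^2 - 3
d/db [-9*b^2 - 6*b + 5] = -18*b - 6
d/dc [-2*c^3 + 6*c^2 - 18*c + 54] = -6*c^2 + 12*c - 18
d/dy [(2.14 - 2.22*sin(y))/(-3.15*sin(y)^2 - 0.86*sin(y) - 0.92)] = (-6.993*sin(y)^2 + 13.482*sin(y) + 3.8828)*cos(y)/(9.9225*sin(y)^4 + 5.418*sin(y)^3 + 6.5356*sin(y)^2 + 1.5824*sin(y) + 0.8464)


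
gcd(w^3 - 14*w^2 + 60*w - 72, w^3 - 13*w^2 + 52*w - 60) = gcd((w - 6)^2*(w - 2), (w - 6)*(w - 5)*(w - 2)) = w^2 - 8*w + 12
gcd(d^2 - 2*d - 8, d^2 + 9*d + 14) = d + 2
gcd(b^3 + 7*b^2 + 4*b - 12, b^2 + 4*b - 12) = b + 6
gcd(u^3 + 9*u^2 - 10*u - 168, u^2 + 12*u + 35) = u + 7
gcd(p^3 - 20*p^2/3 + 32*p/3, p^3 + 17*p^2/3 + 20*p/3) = p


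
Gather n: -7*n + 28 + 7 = 35 - 7*n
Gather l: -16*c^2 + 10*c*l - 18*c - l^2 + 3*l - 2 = -16*c^2 - 18*c - l^2 + l*(10*c + 3) - 2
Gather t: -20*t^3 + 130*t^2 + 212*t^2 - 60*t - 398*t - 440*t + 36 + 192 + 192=-20*t^3 + 342*t^2 - 898*t + 420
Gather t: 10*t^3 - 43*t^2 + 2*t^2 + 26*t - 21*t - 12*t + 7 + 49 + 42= 10*t^3 - 41*t^2 - 7*t + 98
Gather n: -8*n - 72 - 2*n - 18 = -10*n - 90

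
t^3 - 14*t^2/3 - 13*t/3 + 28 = (t - 4)*(t - 3)*(t + 7/3)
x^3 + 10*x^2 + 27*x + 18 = (x + 1)*(x + 3)*(x + 6)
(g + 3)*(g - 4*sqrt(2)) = g^2 - 4*sqrt(2)*g + 3*g - 12*sqrt(2)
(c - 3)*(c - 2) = c^2 - 5*c + 6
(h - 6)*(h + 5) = h^2 - h - 30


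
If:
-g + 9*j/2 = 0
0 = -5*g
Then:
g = 0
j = 0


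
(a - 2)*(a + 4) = a^2 + 2*a - 8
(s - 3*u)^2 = s^2 - 6*s*u + 9*u^2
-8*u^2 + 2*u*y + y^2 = (-2*u + y)*(4*u + y)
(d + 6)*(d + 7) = d^2 + 13*d + 42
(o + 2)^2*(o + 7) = o^3 + 11*o^2 + 32*o + 28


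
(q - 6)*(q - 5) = q^2 - 11*q + 30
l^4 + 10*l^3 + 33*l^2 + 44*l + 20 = (l + 1)*(l + 2)^2*(l + 5)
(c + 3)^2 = c^2 + 6*c + 9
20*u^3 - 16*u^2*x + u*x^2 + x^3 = (-2*u + x)^2*(5*u + x)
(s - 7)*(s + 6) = s^2 - s - 42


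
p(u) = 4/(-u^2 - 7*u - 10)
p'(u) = 4*(2*u + 7)/(-u^2 - 7*u - 10)^2 = 4*(2*u + 7)/(u^2 + 7*u + 10)^2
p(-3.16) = 1.87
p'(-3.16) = 0.60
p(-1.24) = -1.40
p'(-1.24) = 2.21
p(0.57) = -0.28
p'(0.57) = 0.16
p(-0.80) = -0.79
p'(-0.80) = 0.85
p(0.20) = -0.35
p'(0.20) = 0.23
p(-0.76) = -0.76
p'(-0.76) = 0.79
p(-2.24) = 6.04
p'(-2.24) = 22.97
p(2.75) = -0.11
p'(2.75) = 0.04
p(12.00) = -0.02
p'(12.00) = 0.00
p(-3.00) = 2.00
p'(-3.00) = 1.00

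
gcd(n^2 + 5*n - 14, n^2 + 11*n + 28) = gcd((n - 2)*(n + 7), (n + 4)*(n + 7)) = n + 7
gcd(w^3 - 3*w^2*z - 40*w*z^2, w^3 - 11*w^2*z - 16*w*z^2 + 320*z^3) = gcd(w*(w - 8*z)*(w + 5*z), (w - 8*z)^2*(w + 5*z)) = -w^2 + 3*w*z + 40*z^2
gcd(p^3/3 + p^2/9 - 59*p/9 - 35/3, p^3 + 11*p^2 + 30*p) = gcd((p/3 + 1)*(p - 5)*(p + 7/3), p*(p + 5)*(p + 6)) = 1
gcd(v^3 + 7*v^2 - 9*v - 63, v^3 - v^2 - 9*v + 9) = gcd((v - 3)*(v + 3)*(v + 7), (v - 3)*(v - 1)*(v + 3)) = v^2 - 9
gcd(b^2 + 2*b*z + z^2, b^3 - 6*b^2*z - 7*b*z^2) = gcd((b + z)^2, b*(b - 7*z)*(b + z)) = b + z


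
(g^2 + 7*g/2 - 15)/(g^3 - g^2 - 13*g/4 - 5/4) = 2*(g + 6)/(2*g^2 + 3*g + 1)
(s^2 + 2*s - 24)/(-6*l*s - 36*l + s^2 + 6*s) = (s - 4)/(-6*l + s)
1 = 1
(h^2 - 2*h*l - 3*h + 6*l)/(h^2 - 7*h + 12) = (h - 2*l)/(h - 4)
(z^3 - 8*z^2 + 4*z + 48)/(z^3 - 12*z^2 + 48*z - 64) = (z^2 - 4*z - 12)/(z^2 - 8*z + 16)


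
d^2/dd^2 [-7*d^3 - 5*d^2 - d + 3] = -42*d - 10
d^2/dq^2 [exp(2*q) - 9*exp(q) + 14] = (4*exp(q) - 9)*exp(q)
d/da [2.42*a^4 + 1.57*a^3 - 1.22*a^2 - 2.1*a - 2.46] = 9.68*a^3 + 4.71*a^2 - 2.44*a - 2.1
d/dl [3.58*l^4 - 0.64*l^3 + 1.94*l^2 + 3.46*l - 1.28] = 14.32*l^3 - 1.92*l^2 + 3.88*l + 3.46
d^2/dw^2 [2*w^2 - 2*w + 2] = 4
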